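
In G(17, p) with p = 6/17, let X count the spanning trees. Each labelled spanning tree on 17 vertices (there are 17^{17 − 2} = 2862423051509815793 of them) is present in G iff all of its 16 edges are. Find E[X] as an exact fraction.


K_17 has 17^{17 − 2} = 2862423051509815793 labelled spanning trees.
For each such spanning tree H, let X_H = 1 if all 16 edges of H are present in G. Then P[X_H = 1] = p^{16} = (6/17)^{16} = 2821109907456/48661191875666868481.
Summing the indicators: E[X] = Σ_H E[X_H] = 2862423051509815793 · p^{16} = 2862423051509815793 · 2821109907456/48661191875666868481 = 2821109907456/17.
Numerically: E[X] ≈ 1.659e+11.

E[X] = 2862423051509815793 · (6/17)^{16} = 2821109907456/17 ≈ 1.659e+11.


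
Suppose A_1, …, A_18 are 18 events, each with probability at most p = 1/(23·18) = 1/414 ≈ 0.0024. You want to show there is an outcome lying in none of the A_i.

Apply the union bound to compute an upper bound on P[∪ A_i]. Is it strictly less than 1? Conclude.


Union bound: P[∪_{i=1}^{18} A_i] ≤ Σ_i P[A_i] ≤ 18·p = 18·(1/414) = 1/23.
Numerically: 1/23 ≈ 0.0435.
Is 1/23 < 1? YES.
Since P[∪ A_i] ≤ 1/23 < 1, the complement has P[∩ A_i^c] ≥ 1 − 1/23 = 22/23 > 0, so some outcome avoids every A_i.

18·p = 1/23 ≈ 0.0435; existence CERTIFIED by the union bound.


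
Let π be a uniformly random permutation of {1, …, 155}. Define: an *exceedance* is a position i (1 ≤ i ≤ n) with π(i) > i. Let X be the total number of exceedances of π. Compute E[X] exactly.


Write X = Σ_{i=1}^{155} X_i, where X_i = 1_{π(i) > i}.
For each fixed i, π(i) is uniform over {1, …, 155} (marginal of a uniform permutation), so P[π(i) > i] = (n − i)/n. Summing: Σ_{i=1}^{155} (n − i)/n = (0 + 1 + … + 154)/155 = 155(155 − 1)/(2·155) = (155 − 1)/2.
Hence E[X] = Σ_{i=1}^{155} (155 − i)/155 = 77 ≈ 77.0000.

E[X] = 77 = 77.0000.


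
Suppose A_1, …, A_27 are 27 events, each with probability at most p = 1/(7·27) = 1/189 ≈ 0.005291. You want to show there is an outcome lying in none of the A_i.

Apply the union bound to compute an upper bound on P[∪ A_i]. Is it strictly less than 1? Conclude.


Union bound: P[∪_{i=1}^{27} A_i] ≤ Σ_i P[A_i] ≤ 27·p = 27·(1/189) = 1/7.
Numerically: 1/7 ≈ 0.142857.
Is 1/7 < 1? YES.
Since P[∪ A_i] ≤ 1/7 < 1, the complement has P[∩ A_i^c] ≥ 1 − 1/7 = 6/7 > 0, so some outcome avoids every A_i.

27·p = 1/7 ≈ 0.142857; existence CERTIFIED by the union bound.


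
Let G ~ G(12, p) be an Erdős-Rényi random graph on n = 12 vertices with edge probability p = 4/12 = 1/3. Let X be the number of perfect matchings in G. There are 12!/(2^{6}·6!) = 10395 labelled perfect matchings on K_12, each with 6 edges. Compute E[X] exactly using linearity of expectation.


K_12 has 12!/(2^{6}·6!) = 10395 labelled perfect matchings.
For each such perfect matching H, let X_H = 1 if all 6 edges of H are present in G. Then P[X_H = 1] = p^{6} = (1/3)^{6} = 1/729.
By linearity of expectation: E[X] = Σ_H E[X_H] = 10395 · p^{6} = 10395 · 1/729 = 385/27.
Numerically: E[X] ≈ 14.3.

E[X] = 10395 · (1/3)^{6} = 385/27 ≈ 14.3.


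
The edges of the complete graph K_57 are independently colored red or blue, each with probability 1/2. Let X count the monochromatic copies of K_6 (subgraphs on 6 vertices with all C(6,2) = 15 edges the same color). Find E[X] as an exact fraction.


Let X = Σ_S X_S over the C(57, 6) = 36288252 subsets S of size 6, where X_S = 1 if the K_6 on S is monochromatic.
For a fixed S, the K_6 on S has C(6, 2) = 15 edges. P[all 15 edges red] = (1/2)^15, and likewise for blue, so P[monochromatic] = 2·(1/2)^15 = 2^{1 − 15} = 1/16384.
Summing: E[X] = C(57, 6) · 2^{1 − 15} = 36288252 · 1/16384 = 9072063/4096.
Numerically: E[X] ≈ 2214.859.

E[X] = C(57,6)·2^(1−C(6,2)) = 9072063/4096 ≈ 2214.859.


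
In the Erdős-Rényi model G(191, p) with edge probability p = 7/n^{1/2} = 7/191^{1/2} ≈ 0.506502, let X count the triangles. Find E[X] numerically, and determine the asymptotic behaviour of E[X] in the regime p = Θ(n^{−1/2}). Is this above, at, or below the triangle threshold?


Number of potential triangles: C(191, 3) = 1143135.
Each occurs with probability p³ ≈ (0.506502)³ ≈ 1.29940361e-01.
By linearity: E[X] = C(191, 3)·p³ ≈ 1143135 · 1.29940361e-01 ≈ 148539.374635.
Since α = 1/2 < 1, p = c/n^{1/2} ≫ 1/n is above the triangle threshold p ~ 1/n. Asymptotically E[X] ~ (c³/6)·n^{3(1−α)} = (7³/6)·n^{1.5} → ∞; triangles are abundant w.h.p.

E[X] ≈ 148539.374635; in regime p = Θ(1/n^{1/2}) E[X] diverges (above the triangle threshold p ~ 1/n).


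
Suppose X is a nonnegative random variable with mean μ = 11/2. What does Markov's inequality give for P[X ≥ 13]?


μ = E[X] = 11/2, a = 13.
Markov: P[X ≥ 13] ≤ μ/a = (11/2)/13 = 11/26.
Numerically: ≈ 0.4231.
(Since a = 13 > μ = 5.5000, the bound 11/26 is < 1 and informative.)

P[X ≥ 13] ≤ 11/26 ≈ 0.4231.


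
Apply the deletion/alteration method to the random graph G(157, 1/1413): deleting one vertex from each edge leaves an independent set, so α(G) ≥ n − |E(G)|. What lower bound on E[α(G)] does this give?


E[|E(G)|] = C(157, 2)·p = 12246 · (1/1413) = 26/3.
E[α(G)] ≥ n − E[|E(G)|] = 157 − 26/3 = 445/3.
Numerically: ≈ 148.333.
(This is only a lower bound; the true E[α(G)] may be larger.)

E[α(G)] ≥ 445/3 ≈ 148.333.


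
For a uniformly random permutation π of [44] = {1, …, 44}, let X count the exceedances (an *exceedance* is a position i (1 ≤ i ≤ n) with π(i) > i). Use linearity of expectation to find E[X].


Write X = Σ_{i=1}^{44} X_i, where X_i = 1_{π(i) > i}.
For each fixed i, π(i) is uniform over {1, …, 44} (marginal of a uniform permutation), so P[π(i) > i] = (n − i)/n. Summing: Σ_{i=1}^{44} (n − i)/n = (0 + 1 + … + 43)/44 = 44(44 − 1)/(2·44) = (44 − 1)/2.
Hence E[X] = Σ_{i=1}^{44} (44 − i)/44 = 43/2 ≈ 21.50000.

E[X] = 43/2 = 21.50000.


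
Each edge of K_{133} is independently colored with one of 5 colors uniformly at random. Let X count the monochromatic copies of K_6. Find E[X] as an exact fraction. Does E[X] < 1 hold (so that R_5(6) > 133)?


E[X] = C(133, 6) · 5^{1 − 15} = 6856577728 · 5^{−14} = 6856577728/6103515625.
As a reduced fraction: E[X] = 6856577728/6103515625 ≈ 1.1234.
Is E[X] < 1? NO.
Since E[X] ≥ 1, the first-moment bound is inconclusive at n = 133; it does NOT by itself certify R_5(6) > 133.

E[X] = 6856577728/6103515625 ≈ 1.1234; E[X] ≥ 1; first-moment method inconclusive here.


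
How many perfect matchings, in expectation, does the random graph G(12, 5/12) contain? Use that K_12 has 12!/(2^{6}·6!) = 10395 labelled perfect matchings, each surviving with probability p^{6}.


K_12 has 12!/(2^{6}·6!) = 10395 labelled perfect matchings.
For each such perfect matching H, let X_H = 1 if all 6 edges of H are present in G. Then P[X_H = 1] = p^{6} = (5/12)^{6} = 15625/2985984.
By linearity of expectation: E[X] = Σ_H E[X_H] = 10395 · p^{6} = 10395 · 15625/2985984 = 6015625/110592.
Numerically: E[X] ≈ 54.4.

E[X] = 10395 · (5/12)^{6} = 6015625/110592 ≈ 54.4.


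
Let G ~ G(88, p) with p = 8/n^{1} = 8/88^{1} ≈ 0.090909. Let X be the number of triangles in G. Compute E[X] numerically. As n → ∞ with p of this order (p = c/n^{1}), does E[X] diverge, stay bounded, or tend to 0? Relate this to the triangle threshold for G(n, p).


Number of potential triangles: C(88, 3) = 109736.
Each occurs with probability p³ ≈ (0.090909)³ ≈ 7.5131480e-04.
By linearity: E[X] = C(88, 3)·p³ ≈ 109736 · 7.5131480e-04 ≈ 82.44628.
Here α = 1, so p = 8/n is exactly at the triangle threshold p ~ 1/n. Asymptotically E[X] → c³/6 = 8³/6 = 256/3 ≈ 85.33333, a bounded constant. In this regime the triangle count is asymptotically Poisson(c³/6).

E[X] ≈ 82.44628; in regime p = Θ(1/n^{1}) E[X] stays bounded (at the triangle threshold p ~ 1/n).


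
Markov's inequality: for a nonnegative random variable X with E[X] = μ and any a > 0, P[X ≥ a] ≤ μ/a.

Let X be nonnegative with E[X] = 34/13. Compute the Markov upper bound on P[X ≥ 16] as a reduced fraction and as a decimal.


μ = E[X] = 34/13, a = 16.
Markov: P[X ≥ 16] ≤ μ/a = (34/13)/16 = 17/104.
Numerically: ≈ 0.1635.
(Since a = 16 > μ = 2.6154, the bound 17/104 is < 1 and informative.)

P[X ≥ 16] ≤ 17/104 ≈ 0.1635.


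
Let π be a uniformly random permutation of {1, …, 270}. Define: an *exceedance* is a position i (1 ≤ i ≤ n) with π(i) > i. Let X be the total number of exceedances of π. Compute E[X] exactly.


Write X = Σ_{i=1}^{270} X_i, where X_i = 1_{π(i) > i}.
For each fixed i, π(i) is uniform over {1, …, 270} (marginal of a uniform permutation), so P[π(i) > i] = (n − i)/n. Summing: Σ_{i=1}^{270} (n − i)/n = (0 + 1 + … + 269)/270 = 270(270 − 1)/(2·270) = (270 − 1)/2.
Hence E[X] = Σ_{i=1}^{270} (270 − i)/270 = 269/2 ≈ 134.5000.

E[X] = 269/2 = 134.5000.


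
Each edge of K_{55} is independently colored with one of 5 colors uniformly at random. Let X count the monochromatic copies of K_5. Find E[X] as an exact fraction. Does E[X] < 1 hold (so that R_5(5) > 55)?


E[X] = C(55, 5) · 5^{1 − 10} = 3478761 · 5^{−9} = 3478761/1953125.
As a reduced fraction: E[X] = 3478761/1953125 ≈ 1.78113.
Is E[X] < 1? NO.
Since E[X] ≥ 1, the first-moment bound is inconclusive at n = 55; it does NOT by itself certify R_5(5) > 55.

E[X] = 3478761/1953125 ≈ 1.78113; E[X] ≥ 1; first-moment method inconclusive here.


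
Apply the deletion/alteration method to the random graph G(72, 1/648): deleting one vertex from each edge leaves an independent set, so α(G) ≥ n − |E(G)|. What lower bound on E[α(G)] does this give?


E[|E(G)|] = C(72, 2)·p = 2556 · (1/648) = 71/18.
E[α(G)] ≥ n − E[|E(G)|] = 72 − 71/18 = 1225/18.
Numerically: ≈ 68.056.
(This is only a lower bound; the true E[α(G)] may be larger.)

E[α(G)] ≥ 1225/18 ≈ 68.056.


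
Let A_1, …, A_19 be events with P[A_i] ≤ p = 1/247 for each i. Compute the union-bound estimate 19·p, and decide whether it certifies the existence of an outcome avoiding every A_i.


Union bound: P[∪_{i=1}^{19} A_i] ≤ Σ_i P[A_i] ≤ 19·p = 19·(1/247) = 1/13.
Numerically: 1/13 ≈ 0.0769.
Is 1/13 < 1? YES.
Since P[∪ A_i] ≤ 1/13 < 1, the complement has P[∩ A_i^c] ≥ 1 − 1/13 = 12/13 > 0, so some outcome avoids every A_i.

19·p = 1/13 ≈ 0.0769; existence CERTIFIED by the union bound.


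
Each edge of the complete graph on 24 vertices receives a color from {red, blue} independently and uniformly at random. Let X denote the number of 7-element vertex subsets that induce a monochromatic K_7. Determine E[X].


Let X = Σ_S X_S over the C(24, 7) = 346104 subsets S of size 7, where X_S = 1 if the K_7 on S is monochromatic.
For a fixed S, the K_7 on S has C(7, 2) = 21 edges. P[all 21 edges red] = (1/2)^21, and likewise for blue, so P[monochromatic] = 2·(1/2)^21 = 2^{1 − 21} = 1/1048576.
By linearity of expectation: E[X] = C(24, 7) · 2^{1 − 21} = 346104 · 1/1048576 = 43263/131072.
Numerically: E[X] ≈ 0.33007.

E[X] = C(24,7)·2^(1−C(7,2)) = 43263/131072 ≈ 0.33007.


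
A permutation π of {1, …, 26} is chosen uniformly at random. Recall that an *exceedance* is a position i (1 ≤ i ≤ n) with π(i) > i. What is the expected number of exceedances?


Write X = Σ_{i=1}^{26} X_i, where X_i = 1_{π(i) > i}.
For each fixed i, π(i) is uniform over {1, …, 26} (marginal of a uniform permutation), so P[π(i) > i] = (n − i)/n. Summing: Σ_{i=1}^{26} (n − i)/n = (0 + 1 + … + 25)/26 = 26(26 − 1)/(2·26) = (26 − 1)/2.
Hence E[X] = Σ_{i=1}^{26} (26 − i)/26 = 25/2 ≈ 12.50000.

E[X] = 25/2 = 12.50000.


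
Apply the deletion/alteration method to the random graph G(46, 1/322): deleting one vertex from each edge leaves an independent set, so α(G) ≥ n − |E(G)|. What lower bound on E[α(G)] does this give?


E[|E(G)|] = C(46, 2)·p = 1035 · (1/322) = 45/14.
E[α(G)] ≥ n − E[|E(G)|] = 46 − 45/14 = 599/14.
Numerically: ≈ 42.786.
(This is only a lower bound; the true E[α(G)] may be larger.)

E[α(G)] ≥ 599/14 ≈ 42.786.


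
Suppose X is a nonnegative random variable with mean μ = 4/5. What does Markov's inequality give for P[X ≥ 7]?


μ = E[X] = 4/5, a = 7.
Markov: P[X ≥ 7] ≤ μ/a = (4/5)/7 = 4/35.
Numerically: ≈ 0.114.
(Since a = 7 > μ = 0.800, the bound 4/35 is < 1 and informative.)

P[X ≥ 7] ≤ 4/35 ≈ 0.114.


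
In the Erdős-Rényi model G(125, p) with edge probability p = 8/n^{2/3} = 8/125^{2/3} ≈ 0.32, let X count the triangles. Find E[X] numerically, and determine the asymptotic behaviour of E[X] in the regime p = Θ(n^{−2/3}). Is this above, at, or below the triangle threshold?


Number of potential triangles: C(125, 3) = 317750.
Each occurs with probability p³ ≈ (0.32)³ ≈ 3.27680e-02.
By linearity: E[X] = C(125, 3)·p³ ≈ 317750 · 3.27680e-02 ≈ 10412.032.
Since α = 2/3 < 1, p = c/n^{2/3} ≫ 1/n is above the triangle threshold p ~ 1/n. Asymptotically E[X] ~ (c³/6)·n^{3(1−α)} = (8³/6)·n^{1} → ∞; triangles are abundant w.h.p.

E[X] ≈ 10412.032; in regime p = Θ(1/n^{2/3}) E[X] diverges (above the triangle threshold p ~ 1/n).


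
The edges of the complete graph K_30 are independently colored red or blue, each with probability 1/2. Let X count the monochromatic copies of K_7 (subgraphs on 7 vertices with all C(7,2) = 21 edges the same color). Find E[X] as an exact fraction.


Let X = Σ_S X_S over the C(30, 7) = 2035800 subsets S of size 7, where X_S = 1 if the K_7 on S is monochromatic.
For a fixed S, the K_7 on S has C(7, 2) = 21 edges. P[all 21 edges red] = (1/2)^21, and likewise for blue, so P[monochromatic] = 2·(1/2)^21 = 2^{1 − 21} = 1/1048576.
Summing: E[X] = C(30, 7) · 2^{1 − 21} = 2035800 · 1/1048576 = 254475/131072.
Numerically: E[X] ≈ 1.9415.

E[X] = C(30,7)·2^(1−C(7,2)) = 254475/131072 ≈ 1.9415.


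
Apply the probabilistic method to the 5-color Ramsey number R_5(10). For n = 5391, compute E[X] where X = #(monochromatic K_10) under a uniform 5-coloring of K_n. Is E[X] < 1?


E[X] = C(5391, 10) · 5^{1 − 45} = 5666344714787188828795213697883 · 5^{−44} = 5666344714787188828795213697883/5684341886080801486968994140625.
As a reduced fraction: E[X] = 5666344714787188828795213697883/5684341886080801486968994140625 ≈ 0.9968339.
Is E[X] < 1? YES.
Since E[X] < 1, there exists a 5-coloring of K_{5391} with no monochromatic K_10; hence R_5(10) > 5391.

E[X] = 5666344714787188828795213697883/5684341886080801486968994140625 ≈ 0.9968339; E[X] < 1, so R_5(10) > 5391.


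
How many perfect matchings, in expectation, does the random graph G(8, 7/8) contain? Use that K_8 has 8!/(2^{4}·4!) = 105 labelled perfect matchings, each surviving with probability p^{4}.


K_8 has 8!/(2^{4}·4!) = 105 labelled perfect matchings.
For each such perfect matching H, let X_H = 1 if all 4 edges of H are present in G. Then P[X_H = 1] = p^{4} = (7/8)^{4} = 2401/4096.
Summing the indicators: E[X] = Σ_H E[X_H] = 105 · p^{4} = 105 · 2401/4096 = 252105/4096.
Numerically: E[X] ≈ 61.5491.

E[X] = 105 · (7/8)^{4} = 252105/4096 ≈ 61.5491.


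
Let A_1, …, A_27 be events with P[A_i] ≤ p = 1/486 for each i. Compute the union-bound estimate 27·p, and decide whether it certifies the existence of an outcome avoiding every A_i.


Union bound: P[∪_{i=1}^{27} A_i] ≤ Σ_i P[A_i] ≤ 27·p = 27·(1/486) = 1/18.
Numerically: 1/18 ≈ 0.0556.
Is 1/18 < 1? YES.
Since P[∪ A_i] ≤ 1/18 < 1, the complement has P[∩ A_i^c] ≥ 1 − 1/18 = 17/18 > 0, so some outcome avoids every A_i.

27·p = 1/18 ≈ 0.0556; existence CERTIFIED by the union bound.


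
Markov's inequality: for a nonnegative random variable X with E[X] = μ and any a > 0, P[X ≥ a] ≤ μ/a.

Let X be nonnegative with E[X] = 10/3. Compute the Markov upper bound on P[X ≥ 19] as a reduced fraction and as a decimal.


μ = E[X] = 10/3, a = 19.
Markov: P[X ≥ 19] ≤ μ/a = (10/3)/19 = 10/57.
Numerically: ≈ 0.175439.
(Since a = 19 > μ = 3.333333, the bound 10/57 is < 1 and informative.)

P[X ≥ 19] ≤ 10/57 ≈ 0.175439.


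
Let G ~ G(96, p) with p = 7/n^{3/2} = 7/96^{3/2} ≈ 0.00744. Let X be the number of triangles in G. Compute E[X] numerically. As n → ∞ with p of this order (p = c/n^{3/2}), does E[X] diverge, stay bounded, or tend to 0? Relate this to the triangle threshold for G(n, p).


Number of potential triangles: C(96, 3) = 142880.
Each occurs with probability p³ ≈ (0.00744)³ ≈ 4.12167e-07.
By linearity: E[X] = C(96, 3)·p³ ≈ 142880 · 4.12167e-07 ≈ 0.059.
Since α = 3/2 > 1, p = c/n^{3/2} = o(1/n) is below the triangle threshold p ~ 1/n. Asymptotically E[X] ~ (c³/6)·n^{3(1−α)} = (7³/6)·n^{-1.5} → 0, so by Markov's inequality G has no triangles w.h.p.

E[X] ≈ 0.059; in regime p = Θ(1/n^{3/2}) E[X] tends to 0 (below the triangle threshold p ~ 1/n).


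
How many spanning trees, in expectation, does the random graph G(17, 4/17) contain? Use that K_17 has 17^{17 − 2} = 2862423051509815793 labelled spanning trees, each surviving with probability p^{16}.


K_17 has 17^{17 − 2} = 2862423051509815793 labelled spanning trees.
For each such spanning tree H, let X_H = 1 if all 16 edges of H are present in G. Then P[X_H = 1] = p^{16} = (4/17)^{16} = 4294967296/48661191875666868481.
By linearity of expectation: E[X] = Σ_H E[X_H] = 2862423051509815793 · p^{16} = 2862423051509815793 · 4294967296/48661191875666868481 = 4294967296/17.
Numerically: E[X] ≈ 2.52645e+08.

E[X] = 2862423051509815793 · (4/17)^{16} = 4294967296/17 ≈ 2.52645e+08.


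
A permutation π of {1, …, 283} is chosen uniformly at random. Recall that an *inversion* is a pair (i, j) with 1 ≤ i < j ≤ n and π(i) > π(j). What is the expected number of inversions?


Write X = Σ X_I over the C(283, 2) = 39903 pairs i < j, with X_I the indicator of one inversion.
There are 39903 indicators.
For each fixed pair i < j, the values π(i) and π(j) are two distinct elements of {1, …, 283} in uniformly random order; by symmetry P[π(i) > π(j)] = 1/2.
By linearity: E[X] = 39903 · (1/2) = C(283, 2) · (1/2) = 39903/2 = 39903/2 ≈ 19951.500000.

E[X] = 39903/2 = 19951.500000.


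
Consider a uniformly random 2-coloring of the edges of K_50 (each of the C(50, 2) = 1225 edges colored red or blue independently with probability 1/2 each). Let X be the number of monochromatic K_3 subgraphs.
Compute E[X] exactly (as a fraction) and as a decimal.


Let X = Σ_S X_S over the C(50, 3) = 19600 subsets S of size 3, where X_S = 1 if the K_3 on S is monochromatic.
For a fixed S, the K_3 on S has C(3, 2) = 3 edges. P[all 3 edges red] = (1/2)^3, and likewise for blue, so P[monochromatic] = 2·(1/2)^3 = 2^{1 − 3} = 1/4.
By linearity: E[X] = C(50, 3) · 2^{1 − 3} = 19600 · 1/4 = 4900.
Numerically: E[X] ≈ 4900.00000.

E[X] = C(50,3)·2^(1−C(3,2)) = 4900 ≈ 4900.00000.


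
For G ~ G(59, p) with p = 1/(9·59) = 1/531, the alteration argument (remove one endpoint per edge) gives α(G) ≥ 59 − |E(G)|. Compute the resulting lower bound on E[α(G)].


E[|E(G)|] = C(59, 2)·p = 1711 · (1/531) = 29/9.
E[α(G)] ≥ n − E[|E(G)|] = 59 − 29/9 = 502/9.
Numerically: ≈ 55.77778.
(This is only a lower bound; the true E[α(G)] may be larger.)

E[α(G)] ≥ 502/9 ≈ 55.77778.


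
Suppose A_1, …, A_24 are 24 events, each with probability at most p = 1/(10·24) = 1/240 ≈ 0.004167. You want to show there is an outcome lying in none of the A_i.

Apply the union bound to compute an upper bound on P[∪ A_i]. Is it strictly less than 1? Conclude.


Union bound: P[∪_{i=1}^{24} A_i] ≤ Σ_i P[A_i] ≤ 24·p = 24·(1/240) = 1/10.
Numerically: 1/10 ≈ 0.100000.
Is 1/10 < 1? YES.
Since P[∪ A_i] ≤ 1/10 < 1, the complement has P[∩ A_i^c] ≥ 1 − 1/10 = 9/10 > 0, so some outcome avoids every A_i.

24·p = 1/10 ≈ 0.100000; existence CERTIFIED by the union bound.


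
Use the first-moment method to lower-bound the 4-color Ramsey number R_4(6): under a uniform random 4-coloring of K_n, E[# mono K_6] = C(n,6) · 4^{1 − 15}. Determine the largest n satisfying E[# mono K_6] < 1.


We need C(n, 6) · 4^{1 − 15} < 1, i.e. C(n, 6) < 4^{15 − 1} = 268435456.
Check values of n near the boundary:
  n = 75: C(75, 6) = 201359550; 201359550 < 268435456? YES
  n = 76: C(76, 6) = 218618940; 218618940 < 268435456? YES
  n = 77: C(77, 6) = 237093780; 237093780 < 268435456? YES
  n = 78: C(78, 6) = 256851595; 256851595 < 268435456? YES
  n = 79: C(79, 6) = 277962685; 277962685 < 268435456? NO
  n = 80: C(80, 6) = 300500200; 300500200 < 268435456? NO
The largest n with C(n, 6) < 268435456 is n = 78 (where E[X] = 256851595/268435456 ≈ 0.956847). Hence R_4(6) > 78, i.e. R_4(6) ≥ 79.

Largest n = 78; hence R_4(6) > 78.


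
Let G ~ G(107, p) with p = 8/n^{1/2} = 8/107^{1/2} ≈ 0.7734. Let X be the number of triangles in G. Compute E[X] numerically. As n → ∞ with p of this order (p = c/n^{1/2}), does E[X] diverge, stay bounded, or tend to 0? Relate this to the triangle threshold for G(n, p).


Number of potential triangles: C(107, 3) = 198485.
Each occurs with probability p³ ≈ (0.7734)³ ≈ 4.625879e-01.
By linearity: E[X] = C(107, 3)·p³ ≈ 198485 · 4.625879e-01 ≈ 91816.7648.
Since α = 1/2 < 1, p = c/n^{1/2} ≫ 1/n is above the triangle threshold p ~ 1/n. Asymptotically E[X] ~ (c³/6)·n^{3(1−α)} = (8³/6)·n^{1.5} → ∞; triangles are abundant w.h.p.

E[X] ≈ 91816.7648; in regime p = Θ(1/n^{1/2}) E[X] diverges (above the triangle threshold p ~ 1/n).


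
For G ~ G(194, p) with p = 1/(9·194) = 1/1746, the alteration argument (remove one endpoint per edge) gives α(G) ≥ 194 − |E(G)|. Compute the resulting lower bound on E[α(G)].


E[|E(G)|] = C(194, 2)·p = 18721 · (1/1746) = 193/18.
E[α(G)] ≥ n − E[|E(G)|] = 194 − 193/18 = 3299/18.
Numerically: ≈ 183.2778.
(This is only a lower bound; the true E[α(G)] may be larger.)

E[α(G)] ≥ 3299/18 ≈ 183.2778.


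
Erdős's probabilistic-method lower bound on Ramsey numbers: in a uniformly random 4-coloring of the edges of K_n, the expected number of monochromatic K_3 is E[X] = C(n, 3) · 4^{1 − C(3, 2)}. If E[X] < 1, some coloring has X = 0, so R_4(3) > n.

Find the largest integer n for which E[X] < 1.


We need C(n, 3) · 4^{1 − 3} < 1, i.e. C(n, 3) < 4^{3 − 1} = 16.
Check values of n near the boundary:
  n = 3: C(3, 3) = 1; 1 < 16? YES
  n = 4: C(4, 3) = 4; 4 < 16? YES
  n = 5: C(5, 3) = 10; 10 < 16? YES
  n = 6: C(6, 3) = 20; 20 < 16? NO
  n = 7: C(7, 3) = 35; 35 < 16? NO
  n = 8: C(8, 3) = 56; 56 < 16? NO
The largest n with C(n, 3) < 16 is n = 5 (where E[X] = 5/8 ≈ 0.6250). Hence R_4(3) > 5, i.e. R_4(3) ≥ 6.

Largest n = 5; hence R_4(3) > 5.


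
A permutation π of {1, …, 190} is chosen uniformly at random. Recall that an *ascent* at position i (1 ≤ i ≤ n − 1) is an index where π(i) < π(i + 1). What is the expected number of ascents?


Write X = Σ X_I over i = 1, …, 189, with X_I the indicator of one ascent.
There are 189 indicators.
For each fixed i, the pair (π(i), π(i+1)) is a uniformly random ordered pair of distinct values from {1, …, 190}; by symmetry P[π(i) < π(i+1)] = 1/2.
By linearity: E[X] = 189 · (1/2) = (190 − 1) · (1/2) = 189/2 ≈ 94.500000.

E[X] = 189/2 = 94.500000.


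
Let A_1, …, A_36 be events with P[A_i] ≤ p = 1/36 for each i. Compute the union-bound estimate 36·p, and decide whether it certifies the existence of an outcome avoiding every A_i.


Union bound: P[∪_{i=1}^{36} A_i] ≤ Σ_i P[A_i] ≤ 36·p = 36·(1/36) = 1.
Numerically: 1 ≈ 1.0000000.
Is 1 < 1? NO.
Since the bound 1 is ≥ 1, the union bound is uninformative here; it does NOT by itself certify existence.

36·p = 1 ≈ 1.0000000; existence NOT certified by the union bound.


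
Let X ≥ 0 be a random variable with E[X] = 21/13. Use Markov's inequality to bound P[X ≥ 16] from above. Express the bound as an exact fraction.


μ = E[X] = 21/13, a = 16.
Markov: P[X ≥ 16] ≤ μ/a = (21/13)/16 = 21/208.
Numerically: ≈ 0.101.
(Since a = 16 > μ = 1.615, the bound 21/208 is < 1 and informative.)

P[X ≥ 16] ≤ 21/208 ≈ 0.101.


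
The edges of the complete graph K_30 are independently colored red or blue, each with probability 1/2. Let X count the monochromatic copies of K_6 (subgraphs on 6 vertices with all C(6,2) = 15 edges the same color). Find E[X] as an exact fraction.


Let X = Σ_S X_S over the C(30, 6) = 593775 subsets S of size 6, where X_S = 1 if the K_6 on S is monochromatic.
For a fixed S, the K_6 on S has C(6, 2) = 15 edges. P[all 15 edges red] = (1/2)^15, and likewise for blue, so P[monochromatic] = 2·(1/2)^15 = 2^{1 − 15} = 1/16384.
Summing: E[X] = C(30, 6) · 2^{1 − 15} = 593775 · 1/16384 = 593775/16384.
Numerically: E[X] ≈ 36.2411.

E[X] = C(30,6)·2^(1−C(6,2)) = 593775/16384 ≈ 36.2411.


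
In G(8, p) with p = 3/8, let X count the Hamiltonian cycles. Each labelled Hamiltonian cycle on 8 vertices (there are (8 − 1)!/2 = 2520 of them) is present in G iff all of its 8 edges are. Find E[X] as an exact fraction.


K_8 has (8 − 1)!/2 = 2520 labelled Hamiltonian cycles.
For each such Hamiltonian cycle H, let X_H = 1 if all 8 edges of H are present in G. Then P[X_H = 1] = p^{8} = (3/8)^{8} = 6561/16777216.
Summing the indicators: E[X] = Σ_H E[X_H] = 2520 · p^{8} = 2520 · 6561/16777216 = 2066715/2097152.
Numerically: E[X] ≈ 0.98549.

E[X] = 2520 · (3/8)^{8} = 2066715/2097152 ≈ 0.98549.


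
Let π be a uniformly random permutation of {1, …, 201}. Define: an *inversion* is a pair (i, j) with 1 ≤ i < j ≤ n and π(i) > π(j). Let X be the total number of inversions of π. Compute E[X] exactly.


Write X = Σ X_I over the C(201, 2) = 20100 pairs i < j, with X_I the indicator of one inversion.
There are 20100 indicators.
For each fixed pair i < j, the values π(i) and π(j) are two distinct elements of {1, …, 201} in uniformly random order; by symmetry P[π(i) > π(j)] = 1/2.
By linearity: E[X] = 20100 · (1/2) = C(201, 2) · (1/2) = 20100/2 = 10050 ≈ 10050.000000.

E[X] = 10050 = 10050.000000.


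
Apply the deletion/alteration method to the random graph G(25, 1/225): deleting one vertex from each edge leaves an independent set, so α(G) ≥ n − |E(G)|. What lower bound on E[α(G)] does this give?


E[|E(G)|] = C(25, 2)·p = 300 · (1/225) = 4/3.
E[α(G)] ≥ n − E[|E(G)|] = 25 − 4/3 = 71/3.
Numerically: ≈ 23.6667.
(This is only a lower bound; the true E[α(G)] may be larger.)

E[α(G)] ≥ 71/3 ≈ 23.6667.


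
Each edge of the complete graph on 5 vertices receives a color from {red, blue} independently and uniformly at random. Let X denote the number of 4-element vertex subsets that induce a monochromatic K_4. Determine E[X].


Let X = Σ_S X_S over the C(5, 4) = 5 subsets S of size 4, where X_S = 1 if the K_4 on S is monochromatic.
For a fixed S, the K_4 on S has C(4, 2) = 6 edges. P[all 6 edges red] = (1/2)^6, and likewise for blue, so P[monochromatic] = 2·(1/2)^6 = 2^{1 − 6} = 1/32.
By linearity of expectation: E[X] = C(5, 4) · 2^{1 − 6} = 5 · 1/32 = 5/32.
Numerically: E[X] ≈ 0.156250.

E[X] = C(5,4)·2^(1−C(4,2)) = 5/32 ≈ 0.156250.


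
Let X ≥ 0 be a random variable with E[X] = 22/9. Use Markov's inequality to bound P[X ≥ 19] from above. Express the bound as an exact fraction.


μ = E[X] = 22/9, a = 19.
Markov: P[X ≥ 19] ≤ μ/a = (22/9)/19 = 22/171.
Numerically: ≈ 0.1287.
(Since a = 19 > μ = 2.4444, the bound 22/171 is < 1 and informative.)

P[X ≥ 19] ≤ 22/171 ≈ 0.1287.


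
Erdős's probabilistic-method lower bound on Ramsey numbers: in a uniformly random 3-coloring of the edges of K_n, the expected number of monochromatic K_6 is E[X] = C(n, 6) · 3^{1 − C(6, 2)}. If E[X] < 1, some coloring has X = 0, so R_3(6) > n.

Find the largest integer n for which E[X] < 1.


We need C(n, 6) · 3^{1 − 15} < 1, i.e. C(n, 6) < 3^{15 − 1} = 4782969.
Check values of n near the boundary:
  n = 35: C(35, 6) = 1623160; 1623160 < 4782969? YES
  n = 36: C(36, 6) = 1947792; 1947792 < 4782969? YES
  n = 37: C(37, 6) = 2324784; 2324784 < 4782969? YES
  n = 38: C(38, 6) = 2760681; 2760681 < 4782969? YES
  n = 39: C(39, 6) = 3262623; 3262623 < 4782969? YES
  n = 40: C(40, 6) = 3838380; 3838380 < 4782969? YES
  n = 41: C(41, 6) = 4496388; 4496388 < 4782969? YES
  n = 42: C(42, 6) = 5245786; 5245786 < 4782969? NO
  n = 43: C(43, 6) = 6096454; 6096454 < 4782969? NO
The largest n with C(n, 6) < 4782969 is n = 41 (where E[X] = 1498796/1594323 ≈ 0.9401). Hence R_3(6) > 41, i.e. R_3(6) ≥ 42.

Largest n = 41; hence R_3(6) > 41.


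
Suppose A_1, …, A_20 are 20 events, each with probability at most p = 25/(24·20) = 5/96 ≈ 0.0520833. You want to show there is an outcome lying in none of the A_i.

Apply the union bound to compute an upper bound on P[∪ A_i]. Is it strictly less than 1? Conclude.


Union bound: P[∪_{i=1}^{20} A_i] ≤ Σ_i P[A_i] ≤ 20·p = 20·(5/96) = 25/24.
Numerically: 25/24 ≈ 1.0416667.
Is 25/24 < 1? NO.
Since the bound 25/24 is ≥ 1, the union bound is uninformative here; it does NOT by itself certify existence.

20·p = 25/24 ≈ 1.0416667; existence NOT certified by the union bound.


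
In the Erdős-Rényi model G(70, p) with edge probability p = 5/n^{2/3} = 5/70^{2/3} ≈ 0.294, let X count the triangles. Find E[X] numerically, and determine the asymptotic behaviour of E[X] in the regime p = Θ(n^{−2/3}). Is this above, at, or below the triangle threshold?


Number of potential triangles: C(70, 3) = 54740.
Each occurs with probability p³ ≈ (0.294)³ ≈ 2.55102e-02.
By linearity: E[X] = C(70, 3)·p³ ≈ 54740 · 2.55102e-02 ≈ 1396.429.
Since α = 2/3 < 1, p = c/n^{2/3} ≫ 1/n is above the triangle threshold p ~ 1/n. Asymptotically E[X] ~ (c³/6)·n^{3(1−α)} = (5³/6)·n^{1} → ∞; triangles are abundant w.h.p.

E[X] ≈ 1396.429; in regime p = Θ(1/n^{2/3}) E[X] diverges (above the triangle threshold p ~ 1/n).


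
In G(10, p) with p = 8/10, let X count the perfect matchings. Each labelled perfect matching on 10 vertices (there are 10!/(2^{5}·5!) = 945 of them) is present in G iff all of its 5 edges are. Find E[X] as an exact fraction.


K_10 has 10!/(2^{5}·5!) = 945 labelled perfect matchings.
For each such perfect matching H, let X_H = 1 if all 5 edges of H are present in G. Then P[X_H = 1] = p^{5} = (4/5)^{5} = 1024/3125.
Summing the indicators: E[X] = Σ_H E[X_H] = 945 · p^{5} = 945 · 1024/3125 = 193536/625.
Numerically: E[X] ≈ 309.7.

E[X] = 945 · (4/5)^{5} = 193536/625 ≈ 309.7.


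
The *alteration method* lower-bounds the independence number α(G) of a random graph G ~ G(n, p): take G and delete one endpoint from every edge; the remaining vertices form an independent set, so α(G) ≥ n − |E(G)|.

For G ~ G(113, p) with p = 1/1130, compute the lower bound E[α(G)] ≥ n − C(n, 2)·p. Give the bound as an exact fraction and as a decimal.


E[|E(G)|] = C(113, 2)·p = 6328 · (1/1130) = 28/5.
E[α(G)] ≥ n − E[|E(G)|] = 113 − 28/5 = 537/5.
Numerically: ≈ 107.400000.
(This is only a lower bound; the true E[α(G)] may be larger.)

E[α(G)] ≥ 537/5 ≈ 107.400000.


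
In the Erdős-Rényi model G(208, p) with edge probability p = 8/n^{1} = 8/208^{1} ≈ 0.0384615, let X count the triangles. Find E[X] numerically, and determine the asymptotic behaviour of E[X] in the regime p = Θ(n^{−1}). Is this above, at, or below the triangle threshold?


Number of potential triangles: C(208, 3) = 1478256.
Each occurs with probability p³ ≈ (0.0384615)³ ≈ 5.68957670e-05.
By linearity: E[X] = C(208, 3)·p³ ≈ 1478256 · 5.68957670e-05 ≈ 84.106509.
Here α = 1, so p = 8/n is exactly at the triangle threshold p ~ 1/n. Asymptotically E[X] → c³/6 = 8³/6 = 256/3 ≈ 85.333333, a bounded constant. In this regime the triangle count is asymptotically Poisson(c³/6).

E[X] ≈ 84.106509; in regime p = Θ(1/n^{1}) E[X] stays bounded (at the triangle threshold p ~ 1/n).


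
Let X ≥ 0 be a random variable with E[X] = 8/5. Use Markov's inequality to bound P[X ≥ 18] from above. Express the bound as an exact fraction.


μ = E[X] = 8/5, a = 18.
Markov: P[X ≥ 18] ≤ μ/a = (8/5)/18 = 4/45.
Numerically: ≈ 0.088889.
(Since a = 18 > μ = 1.600000, the bound 4/45 is < 1 and informative.)

P[X ≥ 18] ≤ 4/45 ≈ 0.088889.


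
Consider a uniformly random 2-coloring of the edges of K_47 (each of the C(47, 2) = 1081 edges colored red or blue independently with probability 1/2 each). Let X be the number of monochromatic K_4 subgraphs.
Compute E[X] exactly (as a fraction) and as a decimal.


Let X = Σ_S X_S over the C(47, 4) = 178365 subsets S of size 4, where X_S = 1 if the K_4 on S is monochromatic.
For a fixed S, the K_4 on S has C(4, 2) = 6 edges. P[all 6 edges red] = (1/2)^6, and likewise for blue, so P[monochromatic] = 2·(1/2)^6 = 2^{1 − 6} = 1/32.
By linearity: E[X] = C(47, 4) · 2^{1 − 6} = 178365 · 1/32 = 178365/32.
Numerically: E[X] ≈ 5573.90625.

E[X] = C(47,4)·2^(1−C(4,2)) = 178365/32 ≈ 5573.90625.


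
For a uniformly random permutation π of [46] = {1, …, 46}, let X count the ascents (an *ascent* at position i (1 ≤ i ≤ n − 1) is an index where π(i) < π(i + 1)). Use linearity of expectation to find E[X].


Write X = Σ X_I over i = 1, …, 45, with X_I the indicator of one ascent.
There are 45 indicators.
For each fixed i, the pair (π(i), π(i+1)) is a uniformly random ordered pair of distinct values from {1, …, 46}; by symmetry P[π(i) < π(i+1)] = 1/2.
By linearity: E[X] = 45 · (1/2) = (46 − 1) · (1/2) = 45/2 ≈ 22.500.

E[X] = 45/2 = 22.500.


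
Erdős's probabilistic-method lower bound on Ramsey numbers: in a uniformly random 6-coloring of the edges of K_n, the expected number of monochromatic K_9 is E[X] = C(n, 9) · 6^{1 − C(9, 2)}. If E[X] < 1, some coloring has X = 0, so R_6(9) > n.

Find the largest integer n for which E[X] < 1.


We need C(n, 9) · 6^{1 − 36} < 1, i.e. C(n, 9) < 6^{36 − 1} = 1719070799748422591028658176.
Check values of n near the boundary:
  n = 4403: C(4403, 9) = 1699894433046281918452233150; 1699894433046281918452233150 < 1719070799748422591028658176? YES
  n = 4404: C(4404, 9) = 1703375445537161676647015880; 1703375445537161676647015880 < 1719070799748422591028658176? YES
  n = 4405: C(4405, 9) = 1706862792900636302463627150; 1706862792900636302463627150 < 1719070799748422591028658176? YES
  n = 4406: C(4406, 9) = 1710356485221788389505285700; 1710356485221788389505285700 < 1719070799748422591028658176? YES
  n = 4407: C(4407, 9) = 1713856532599459170657070050; 1713856532599459170657070050 < 1719070799748422591028658176? YES
  n = 4408: C(4408, 9) = 1717362945146264156457459600; 1717362945146264156457459600 < 1719070799748422591028658176? YES
  n = 4409: C(4409, 9) = 1720875732988608787686577131; 1720875732988608787686577131 < 1719070799748422591028658176? NO
  n = 4410: C(4410, 9) = 1724394906266704102180823710; 1724394906266704102180823710 < 1719070799748422591028658176? NO
  n = 4411: C(4411, 9) = 1727920475134582415883601405; 1727920475134582415883601405 < 1719070799748422591028658176? NO
The largest n with C(n, 9) < 1719070799748422591028658176 is n = 4408 (where E[X] = 35778394690547169926197075/35813974994758803979763712 ≈ 0.999007). Hence R_6(9) > 4408, i.e. R_6(9) ≥ 4409.

Largest n = 4408; hence R_6(9) > 4408.


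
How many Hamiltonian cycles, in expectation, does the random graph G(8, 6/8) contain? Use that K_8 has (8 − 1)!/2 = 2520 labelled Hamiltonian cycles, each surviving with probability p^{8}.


K_8 has (8 − 1)!/2 = 2520 labelled Hamiltonian cycles.
For each such Hamiltonian cycle H, let X_H = 1 if all 8 edges of H are present in G. Then P[X_H = 1] = p^{8} = (3/4)^{8} = 6561/65536.
By linearity of expectation: E[X] = Σ_H E[X_H] = 2520 · p^{8} = 2520 · 6561/65536 = 2066715/8192.
Numerically: E[X] ≈ 252.28.

E[X] = 2520 · (3/4)^{8} = 2066715/8192 ≈ 252.28.


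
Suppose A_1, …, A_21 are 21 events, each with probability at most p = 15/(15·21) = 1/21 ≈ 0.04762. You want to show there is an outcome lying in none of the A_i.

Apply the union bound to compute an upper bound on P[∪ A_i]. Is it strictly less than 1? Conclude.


Union bound: P[∪_{i=1}^{21} A_i] ≤ Σ_i P[A_i] ≤ 21·p = 21·(1/21) = 1.
Numerically: 1 ≈ 1.00000.
Is 1 < 1? NO.
Since the bound 1 is ≥ 1, the union bound is uninformative here; it does NOT by itself certify existence.

21·p = 1 ≈ 1.00000; existence NOT certified by the union bound.


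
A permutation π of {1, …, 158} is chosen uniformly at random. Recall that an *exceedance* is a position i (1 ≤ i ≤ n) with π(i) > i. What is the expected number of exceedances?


Write X = Σ_{i=1}^{158} X_i, where X_i = 1_{π(i) > i}.
For each fixed i, π(i) is uniform over {1, …, 158} (marginal of a uniform permutation), so P[π(i) > i] = (n − i)/n. Summing: Σ_{i=1}^{158} (n − i)/n = (0 + 1 + … + 157)/158 = 158(158 − 1)/(2·158) = (158 − 1)/2.
Hence E[X] = Σ_{i=1}^{158} (158 − i)/158 = 157/2 ≈ 78.500.

E[X] = 157/2 = 78.500.


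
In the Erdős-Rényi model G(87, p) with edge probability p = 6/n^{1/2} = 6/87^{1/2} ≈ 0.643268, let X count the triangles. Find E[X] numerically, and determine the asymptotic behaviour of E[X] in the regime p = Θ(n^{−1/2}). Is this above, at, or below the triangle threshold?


Number of potential triangles: C(87, 3) = 105995.
Each occurs with probability p³ ≈ (0.643268)³ ≈ 2.66179664e-01.
By linearity: E[X] = C(87, 3)·p³ ≈ 105995 · 2.66179664e-01 ≈ 28213.713467.
Since α = 1/2 < 1, p = c/n^{1/2} ≫ 1/n is above the triangle threshold p ~ 1/n. Asymptotically E[X] ~ (c³/6)·n^{3(1−α)} = (6³/6)·n^{1.5} → ∞; triangles are abundant w.h.p.

E[X] ≈ 28213.713467; in regime p = Θ(1/n^{1/2}) E[X] diverges (above the triangle threshold p ~ 1/n).


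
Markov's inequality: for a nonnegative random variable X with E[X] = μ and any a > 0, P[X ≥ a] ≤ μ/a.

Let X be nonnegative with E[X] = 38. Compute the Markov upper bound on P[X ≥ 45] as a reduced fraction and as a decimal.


μ = E[X] = 38, a = 45.
Markov: P[X ≥ 45] ≤ μ/a = (38)/45 = 38/45.
Numerically: ≈ 0.84444.
(Since a = 45 > μ = 38.00000, the bound 38/45 is < 1 and informative.)

P[X ≥ 45] ≤ 38/45 ≈ 0.84444.


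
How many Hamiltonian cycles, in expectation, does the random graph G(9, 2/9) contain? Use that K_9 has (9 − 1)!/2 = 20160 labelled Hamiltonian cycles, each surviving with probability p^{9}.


K_9 has (9 − 1)!/2 = 20160 labelled Hamiltonian cycles.
For each such Hamiltonian cycle H, let X_H = 1 if all 9 edges of H are present in G. Then P[X_H = 1] = p^{9} = (2/9)^{9} = 512/387420489.
By linearity: E[X] = Σ_H E[X_H] = 20160 · p^{9} = 20160 · 512/387420489 = 1146880/43046721.
Numerically: E[X] ≈ 0.02664.

E[X] = 20160 · (2/9)^{9} = 1146880/43046721 ≈ 0.02664.


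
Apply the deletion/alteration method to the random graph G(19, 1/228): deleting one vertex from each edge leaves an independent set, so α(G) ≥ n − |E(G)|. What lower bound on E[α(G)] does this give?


E[|E(G)|] = C(19, 2)·p = 171 · (1/228) = 3/4.
E[α(G)] ≥ n − E[|E(G)|] = 19 − 3/4 = 73/4.
Numerically: ≈ 18.250.
(This is only a lower bound; the true E[α(G)] may be larger.)

E[α(G)] ≥ 73/4 ≈ 18.250.


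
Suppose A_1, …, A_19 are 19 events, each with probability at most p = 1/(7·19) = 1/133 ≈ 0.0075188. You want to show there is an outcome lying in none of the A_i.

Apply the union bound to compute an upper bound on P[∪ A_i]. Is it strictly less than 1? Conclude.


Union bound: P[∪_{i=1}^{19} A_i] ≤ Σ_i P[A_i] ≤ 19·p = 19·(1/133) = 1/7.
Numerically: 1/7 ≈ 0.1428571.
Is 1/7 < 1? YES.
Since P[∪ A_i] ≤ 1/7 < 1, the complement has P[∩ A_i^c] ≥ 1 − 1/7 = 6/7 > 0, so some outcome avoids every A_i.

19·p = 1/7 ≈ 0.1428571; existence CERTIFIED by the union bound.


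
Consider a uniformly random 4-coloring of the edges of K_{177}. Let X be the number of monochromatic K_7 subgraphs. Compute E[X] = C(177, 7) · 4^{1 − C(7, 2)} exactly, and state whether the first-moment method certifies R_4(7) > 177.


E[X] = C(177, 7) · 4^{1 − 21} = 957664425960 · 4^{−20} = 957664425960/1099511627776.
As a reduced fraction: E[X] = 119708053245/137438953472 ≈ 0.8709907.
Is E[X] < 1? YES.
Since E[X] < 1, there exists a 4-coloring of K_{177} with no monochromatic K_7; hence R_4(7) > 177.

E[X] = 119708053245/137438953472 ≈ 0.8709907; E[X] < 1, so R_4(7) > 177.
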